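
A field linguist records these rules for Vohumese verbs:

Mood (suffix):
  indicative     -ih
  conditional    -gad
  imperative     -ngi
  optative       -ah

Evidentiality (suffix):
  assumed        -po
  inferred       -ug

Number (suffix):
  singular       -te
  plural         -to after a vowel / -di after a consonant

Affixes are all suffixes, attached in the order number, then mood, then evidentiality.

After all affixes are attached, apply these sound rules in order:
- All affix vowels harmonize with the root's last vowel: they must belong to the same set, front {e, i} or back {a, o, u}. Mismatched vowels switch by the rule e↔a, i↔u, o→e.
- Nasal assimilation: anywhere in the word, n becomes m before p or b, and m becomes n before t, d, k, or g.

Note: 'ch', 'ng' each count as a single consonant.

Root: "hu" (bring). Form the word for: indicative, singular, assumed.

hutauhpo

Attach number singular -te → hute.
Attach mood indicative -ih → huteih.
Attach evidentiality assumed -po → huteihpo.
Apply vowel harmony: huteihpo → hutauhpo.
Nasal assimilation: no change.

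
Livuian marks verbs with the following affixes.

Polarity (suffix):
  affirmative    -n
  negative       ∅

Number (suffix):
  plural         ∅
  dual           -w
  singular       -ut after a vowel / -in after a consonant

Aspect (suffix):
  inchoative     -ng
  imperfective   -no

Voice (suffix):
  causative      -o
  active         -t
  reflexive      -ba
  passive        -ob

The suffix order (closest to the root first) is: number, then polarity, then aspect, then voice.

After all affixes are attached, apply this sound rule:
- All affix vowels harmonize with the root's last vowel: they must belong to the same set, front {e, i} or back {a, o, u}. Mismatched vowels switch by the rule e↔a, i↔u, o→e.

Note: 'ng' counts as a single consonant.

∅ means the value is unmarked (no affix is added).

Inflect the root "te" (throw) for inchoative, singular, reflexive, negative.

teitngbe

Attach number singular -ut (after vowel 'e') → teut.
polarity = negative: zero marking, form stays teut.
Attach aspect inchoative -ng → teutng.
Attach voice reflexive -ba → teutngba.
Apply vowel harmony: teutngba → teitngbe.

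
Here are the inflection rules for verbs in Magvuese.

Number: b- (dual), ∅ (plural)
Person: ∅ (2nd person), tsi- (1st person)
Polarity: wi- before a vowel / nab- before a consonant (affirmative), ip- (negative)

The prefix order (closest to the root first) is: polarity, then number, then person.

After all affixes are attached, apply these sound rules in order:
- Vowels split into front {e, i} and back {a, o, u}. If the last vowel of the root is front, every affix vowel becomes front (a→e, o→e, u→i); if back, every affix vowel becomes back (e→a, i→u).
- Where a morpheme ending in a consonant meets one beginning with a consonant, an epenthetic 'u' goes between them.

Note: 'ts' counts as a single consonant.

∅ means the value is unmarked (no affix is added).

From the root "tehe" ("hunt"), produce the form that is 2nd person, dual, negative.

biputehe

Attach polarity negative ip- → iptehe.
Attach number dual b- → biptehe.
person = 2nd person: zero marking, form stays biptehe.
Vowel harmony: no change.
Apply epenthesis: biptehe → biputehe.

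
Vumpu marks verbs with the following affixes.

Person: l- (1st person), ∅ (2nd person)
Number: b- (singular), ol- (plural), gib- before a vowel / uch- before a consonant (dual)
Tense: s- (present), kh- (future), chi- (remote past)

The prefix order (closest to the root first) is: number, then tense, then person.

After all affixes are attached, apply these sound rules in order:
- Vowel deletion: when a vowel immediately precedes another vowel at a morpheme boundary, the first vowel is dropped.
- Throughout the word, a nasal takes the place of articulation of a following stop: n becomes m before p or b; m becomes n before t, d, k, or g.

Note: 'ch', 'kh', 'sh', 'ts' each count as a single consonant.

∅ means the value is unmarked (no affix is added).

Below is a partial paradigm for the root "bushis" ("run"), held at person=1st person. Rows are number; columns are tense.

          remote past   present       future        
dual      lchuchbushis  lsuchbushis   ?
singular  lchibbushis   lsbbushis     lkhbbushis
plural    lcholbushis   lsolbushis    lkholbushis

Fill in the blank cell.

lkhuchbushis

Attach number dual uch- (before consonant 'b') → uchbushis.
Attach tense future kh- → khuchbushis.
Attach person 1st person l- → lkhuchbushis.
Vowel deletion: no change.
Nasal assimilation: no change.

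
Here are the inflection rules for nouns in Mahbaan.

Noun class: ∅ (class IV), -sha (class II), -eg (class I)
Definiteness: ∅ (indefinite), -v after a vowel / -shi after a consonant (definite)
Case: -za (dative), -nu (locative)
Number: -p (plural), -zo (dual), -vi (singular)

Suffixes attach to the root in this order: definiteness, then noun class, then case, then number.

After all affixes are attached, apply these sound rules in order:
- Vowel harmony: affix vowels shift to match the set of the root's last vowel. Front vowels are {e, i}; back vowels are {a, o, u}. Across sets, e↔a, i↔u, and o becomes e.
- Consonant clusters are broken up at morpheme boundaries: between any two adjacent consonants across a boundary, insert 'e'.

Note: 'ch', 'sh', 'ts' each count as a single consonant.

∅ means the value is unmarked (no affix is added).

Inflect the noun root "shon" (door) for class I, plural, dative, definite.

Attach definiteness definite -shi (after consonant 'n') → shonshi.
Attach noun class class I -eg → shonshieg.
Attach case dative -za → shonshiegza.
Attach number plural -p → shonshiegzap.
Apply vowel harmony: shonshiegzap → shonshuagzap.
Apply epenthesis: shonshuagzap → shoneshuagezap.

shoneshuagezap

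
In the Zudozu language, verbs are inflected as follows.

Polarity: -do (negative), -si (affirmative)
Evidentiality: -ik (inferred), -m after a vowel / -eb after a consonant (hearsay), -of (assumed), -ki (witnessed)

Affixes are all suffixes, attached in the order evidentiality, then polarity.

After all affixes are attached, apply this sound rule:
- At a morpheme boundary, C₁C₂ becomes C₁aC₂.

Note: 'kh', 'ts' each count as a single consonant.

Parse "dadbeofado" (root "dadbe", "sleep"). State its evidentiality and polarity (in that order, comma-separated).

assumed, negative

Segment: dadbe-of-do.
evidentiality: -of → assumed.
polarity: -do → negative.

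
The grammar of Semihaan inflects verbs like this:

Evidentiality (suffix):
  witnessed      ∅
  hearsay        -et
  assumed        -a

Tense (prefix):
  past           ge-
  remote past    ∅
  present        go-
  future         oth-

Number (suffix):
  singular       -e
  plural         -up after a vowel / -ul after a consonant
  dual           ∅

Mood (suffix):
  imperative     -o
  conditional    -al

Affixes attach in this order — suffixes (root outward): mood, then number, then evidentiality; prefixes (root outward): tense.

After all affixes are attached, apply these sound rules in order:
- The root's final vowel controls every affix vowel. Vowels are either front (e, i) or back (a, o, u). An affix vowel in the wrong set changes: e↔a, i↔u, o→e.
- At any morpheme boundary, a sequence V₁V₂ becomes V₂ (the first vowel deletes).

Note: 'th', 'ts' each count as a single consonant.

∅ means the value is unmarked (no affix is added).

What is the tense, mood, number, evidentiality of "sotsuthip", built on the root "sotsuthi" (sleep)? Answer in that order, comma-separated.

remote past, imperative, plural, witnessed

Segment: sotsuthi-o-up.
tense: ∅ → remote past.
mood: -o → imperative.
number: -up/ul → plural.
evidentiality: ∅ → witnessed.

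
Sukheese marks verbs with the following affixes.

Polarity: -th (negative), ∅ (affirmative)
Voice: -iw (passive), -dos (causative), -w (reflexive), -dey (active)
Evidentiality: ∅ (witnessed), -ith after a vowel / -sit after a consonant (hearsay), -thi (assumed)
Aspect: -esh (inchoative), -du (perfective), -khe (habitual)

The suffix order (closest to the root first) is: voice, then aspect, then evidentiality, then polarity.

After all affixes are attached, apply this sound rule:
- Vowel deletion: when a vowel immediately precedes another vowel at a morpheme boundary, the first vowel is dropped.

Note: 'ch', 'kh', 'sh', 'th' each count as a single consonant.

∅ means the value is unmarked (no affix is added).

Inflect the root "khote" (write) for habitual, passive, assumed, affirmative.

Attach voice passive -iw → khoteiw.
Attach aspect habitual -khe → khoteiwkhe.
Attach evidentiality assumed -thi → khoteiwkhethi.
polarity = affirmative: zero marking, form stays khoteiwkhethi.
Apply vowel deletion: khoteiwkhethi → khotiwkhethi.

khotiwkhethi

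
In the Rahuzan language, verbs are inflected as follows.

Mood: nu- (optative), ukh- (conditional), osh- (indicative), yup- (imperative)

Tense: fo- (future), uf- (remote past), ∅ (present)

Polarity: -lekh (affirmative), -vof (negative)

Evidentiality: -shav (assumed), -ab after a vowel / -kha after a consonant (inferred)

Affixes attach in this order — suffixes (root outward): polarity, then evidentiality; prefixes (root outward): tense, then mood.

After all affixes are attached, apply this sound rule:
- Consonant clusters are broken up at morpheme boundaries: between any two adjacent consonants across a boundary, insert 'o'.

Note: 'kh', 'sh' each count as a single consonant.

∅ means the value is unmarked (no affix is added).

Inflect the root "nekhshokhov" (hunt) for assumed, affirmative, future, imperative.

yupofonekhshokhovolekhoshav

Attach polarity affirmative -lekh → nekhshokhovlekh.
Attach tense future fo- → fonekhshokhovlekh.
Attach mood imperative yup- → yupfonekhshokhovlekh.
Attach evidentiality assumed -shav → yupfonekhshokhovlekhshav.
Apply epenthesis: yupfonekhshokhovlekhshav → yupofonekhshokhovolekhoshav.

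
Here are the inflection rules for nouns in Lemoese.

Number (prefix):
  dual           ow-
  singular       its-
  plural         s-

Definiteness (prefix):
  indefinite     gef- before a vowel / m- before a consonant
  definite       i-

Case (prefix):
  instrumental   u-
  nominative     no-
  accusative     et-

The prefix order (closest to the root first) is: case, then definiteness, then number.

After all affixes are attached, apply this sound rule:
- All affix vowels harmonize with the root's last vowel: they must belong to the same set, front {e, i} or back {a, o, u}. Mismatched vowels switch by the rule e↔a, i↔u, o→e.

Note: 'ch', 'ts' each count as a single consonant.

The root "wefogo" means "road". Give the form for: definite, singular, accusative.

utsuatwefogo

Attach case accusative et- → etwefogo.
Attach definiteness definite i- → ietwefogo.
Attach number singular its- → itsietwefogo.
Apply vowel harmony: itsietwefogo → utsuatwefogo.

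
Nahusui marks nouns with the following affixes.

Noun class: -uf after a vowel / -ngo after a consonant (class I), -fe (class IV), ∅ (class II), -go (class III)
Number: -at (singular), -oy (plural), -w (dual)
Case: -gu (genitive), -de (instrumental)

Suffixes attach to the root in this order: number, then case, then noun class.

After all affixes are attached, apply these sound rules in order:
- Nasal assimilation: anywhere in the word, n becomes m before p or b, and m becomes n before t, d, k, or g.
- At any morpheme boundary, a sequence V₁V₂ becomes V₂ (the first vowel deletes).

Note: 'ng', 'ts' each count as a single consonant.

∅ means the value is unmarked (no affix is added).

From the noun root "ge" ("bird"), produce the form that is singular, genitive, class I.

gatguf

Attach number singular -at → geat.
Attach case genitive -gu → geatgu.
Attach noun class class I -uf (after vowel 'u') → geatguuf.
Nasal assimilation: no change.
Apply vowel deletion: geatguuf → gatguf.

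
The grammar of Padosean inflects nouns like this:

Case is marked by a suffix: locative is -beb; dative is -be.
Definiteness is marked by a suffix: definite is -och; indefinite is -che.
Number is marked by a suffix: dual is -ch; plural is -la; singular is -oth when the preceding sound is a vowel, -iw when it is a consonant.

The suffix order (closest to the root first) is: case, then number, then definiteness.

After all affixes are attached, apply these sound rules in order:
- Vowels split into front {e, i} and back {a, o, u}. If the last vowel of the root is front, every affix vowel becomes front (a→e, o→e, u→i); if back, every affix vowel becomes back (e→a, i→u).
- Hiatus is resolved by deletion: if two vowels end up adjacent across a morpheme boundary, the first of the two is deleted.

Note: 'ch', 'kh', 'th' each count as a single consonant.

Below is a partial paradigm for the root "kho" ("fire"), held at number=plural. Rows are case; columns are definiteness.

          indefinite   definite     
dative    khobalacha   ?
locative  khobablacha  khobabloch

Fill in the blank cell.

Attach case dative -be → khobe.
Attach number plural -la → khobela.
Attach definiteness definite -och → khobelaoch.
Apply vowel harmony: khobelaoch → khobalaoch.
Apply vowel deletion: khobalaoch → khobaloch.

khobaloch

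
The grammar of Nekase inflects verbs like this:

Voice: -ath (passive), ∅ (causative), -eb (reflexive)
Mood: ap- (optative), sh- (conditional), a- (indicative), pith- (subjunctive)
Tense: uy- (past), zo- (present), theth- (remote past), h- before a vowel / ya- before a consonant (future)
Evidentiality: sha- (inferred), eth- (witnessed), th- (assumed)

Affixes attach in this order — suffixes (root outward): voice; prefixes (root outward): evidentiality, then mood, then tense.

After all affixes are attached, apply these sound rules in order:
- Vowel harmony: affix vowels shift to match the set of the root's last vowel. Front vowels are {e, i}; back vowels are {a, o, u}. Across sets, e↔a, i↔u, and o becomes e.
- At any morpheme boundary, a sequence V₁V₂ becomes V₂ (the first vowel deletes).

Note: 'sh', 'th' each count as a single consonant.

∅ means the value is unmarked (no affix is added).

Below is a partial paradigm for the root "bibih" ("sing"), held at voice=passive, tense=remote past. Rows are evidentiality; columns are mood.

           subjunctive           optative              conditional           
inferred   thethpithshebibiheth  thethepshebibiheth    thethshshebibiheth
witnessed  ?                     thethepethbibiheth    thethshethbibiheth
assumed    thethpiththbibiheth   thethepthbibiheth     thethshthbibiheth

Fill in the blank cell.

Attach evidentiality witnessed eth- → ethbibih.
Attach mood subjunctive pith- → pithethbibih.
Attach voice passive -ath → pithethbibihath.
Attach tense remote past theth- → thethpithethbibihath.
Apply vowel harmony: thethpithethbibihath → thethpithethbibiheth.
Vowel deletion: no change.

thethpithethbibiheth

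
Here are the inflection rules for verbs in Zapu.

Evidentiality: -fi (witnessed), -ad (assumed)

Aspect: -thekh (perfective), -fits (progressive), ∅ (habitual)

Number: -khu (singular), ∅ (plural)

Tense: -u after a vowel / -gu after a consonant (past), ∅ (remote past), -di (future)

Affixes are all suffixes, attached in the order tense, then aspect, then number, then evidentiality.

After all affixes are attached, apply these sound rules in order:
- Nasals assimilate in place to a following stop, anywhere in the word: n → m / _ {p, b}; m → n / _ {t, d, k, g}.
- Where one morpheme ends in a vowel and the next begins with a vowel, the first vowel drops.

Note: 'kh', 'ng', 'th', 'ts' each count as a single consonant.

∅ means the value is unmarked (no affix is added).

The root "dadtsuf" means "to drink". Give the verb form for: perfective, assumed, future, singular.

Attach tense future -di → dadtsufdi.
Attach aspect perfective -thekh → dadtsufdithekh.
Attach number singular -khu → dadtsufdithekhkhu.
Attach evidentiality assumed -ad → dadtsufdithekhkhuad.
Nasal assimilation: no change.
Apply vowel deletion: dadtsufdithekhkhuad → dadtsufdithekhkhad.

dadtsufdithekhkhad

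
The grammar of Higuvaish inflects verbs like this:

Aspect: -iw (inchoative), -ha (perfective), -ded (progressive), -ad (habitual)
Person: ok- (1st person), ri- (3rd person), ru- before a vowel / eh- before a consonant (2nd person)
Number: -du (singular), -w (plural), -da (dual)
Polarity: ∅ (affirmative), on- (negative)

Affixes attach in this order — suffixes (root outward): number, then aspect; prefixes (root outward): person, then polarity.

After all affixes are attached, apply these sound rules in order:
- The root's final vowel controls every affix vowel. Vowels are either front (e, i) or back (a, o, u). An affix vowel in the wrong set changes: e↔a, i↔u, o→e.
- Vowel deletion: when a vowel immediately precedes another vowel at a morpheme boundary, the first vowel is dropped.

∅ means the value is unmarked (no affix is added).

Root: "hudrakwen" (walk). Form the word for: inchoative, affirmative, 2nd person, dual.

Attach number dual -da → hudrakwenda.
Attach aspect inchoative -iw → hudrakwendaiw.
Attach person 2nd person eh- (before consonant 'h') → ehhudrakwendaiw.
polarity = affirmative: zero marking, form stays ehhudrakwendaiw.
Apply vowel harmony: ehhudrakwendaiw → ehhudrakwendeiw.
Apply vowel deletion: ehhudrakwendeiw → ehhudrakwendiw.

ehhudrakwendiw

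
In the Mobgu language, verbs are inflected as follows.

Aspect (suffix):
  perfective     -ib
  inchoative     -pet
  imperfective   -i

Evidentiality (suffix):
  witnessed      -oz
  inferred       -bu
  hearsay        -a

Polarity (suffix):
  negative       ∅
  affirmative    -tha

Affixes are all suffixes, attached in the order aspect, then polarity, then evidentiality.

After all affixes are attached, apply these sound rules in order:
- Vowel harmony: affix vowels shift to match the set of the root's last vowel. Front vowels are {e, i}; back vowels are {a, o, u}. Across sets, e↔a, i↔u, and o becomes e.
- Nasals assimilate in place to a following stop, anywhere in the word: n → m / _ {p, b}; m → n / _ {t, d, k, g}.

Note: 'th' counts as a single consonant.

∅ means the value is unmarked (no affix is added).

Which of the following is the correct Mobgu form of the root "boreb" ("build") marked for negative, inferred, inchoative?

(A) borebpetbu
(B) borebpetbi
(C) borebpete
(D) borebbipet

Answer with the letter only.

Attach aspect inchoative -pet → borebpet.
polarity = negative: zero marking, form stays borebpet.
Attach evidentiality inferred -bu → borebpetbu.
Apply vowel harmony: borebpetbu → borebpetbi.
Nasal assimilation: no change.
So the correct form is borebpetbi, option (B).
(C) borebpete is wrong: it uses hearsay instead of inferred for evidentiality.
(D) borebbipet is wrong: it has the affixes in the wrong order.
(A) borebpetbu is wrong: it fails to apply the sound rule(s).

B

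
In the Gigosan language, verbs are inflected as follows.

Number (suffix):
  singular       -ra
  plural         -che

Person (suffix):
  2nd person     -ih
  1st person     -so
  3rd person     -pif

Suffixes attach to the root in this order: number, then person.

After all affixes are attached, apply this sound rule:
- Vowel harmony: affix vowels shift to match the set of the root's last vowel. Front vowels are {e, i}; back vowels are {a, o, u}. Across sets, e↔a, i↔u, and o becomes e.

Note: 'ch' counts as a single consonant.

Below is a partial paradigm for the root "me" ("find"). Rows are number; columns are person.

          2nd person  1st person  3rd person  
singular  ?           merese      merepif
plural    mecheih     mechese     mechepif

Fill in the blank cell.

Attach number singular -ra → mera.
Attach person 2nd person -ih → meraih.
Apply vowel harmony: meraih → mereih.

mereih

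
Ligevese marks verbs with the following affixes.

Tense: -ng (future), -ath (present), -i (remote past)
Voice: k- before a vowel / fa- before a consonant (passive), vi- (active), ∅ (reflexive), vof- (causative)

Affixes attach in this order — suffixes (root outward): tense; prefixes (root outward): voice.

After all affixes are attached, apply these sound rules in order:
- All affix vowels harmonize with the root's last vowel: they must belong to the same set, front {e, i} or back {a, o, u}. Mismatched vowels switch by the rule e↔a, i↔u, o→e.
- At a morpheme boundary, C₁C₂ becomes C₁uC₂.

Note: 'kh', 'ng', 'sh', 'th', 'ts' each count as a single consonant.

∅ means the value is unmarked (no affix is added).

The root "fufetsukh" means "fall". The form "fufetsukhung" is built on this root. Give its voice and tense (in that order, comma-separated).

Segment: fufetsukh-ng.
voice: ∅ → reflexive.
tense: -ng → future.

reflexive, future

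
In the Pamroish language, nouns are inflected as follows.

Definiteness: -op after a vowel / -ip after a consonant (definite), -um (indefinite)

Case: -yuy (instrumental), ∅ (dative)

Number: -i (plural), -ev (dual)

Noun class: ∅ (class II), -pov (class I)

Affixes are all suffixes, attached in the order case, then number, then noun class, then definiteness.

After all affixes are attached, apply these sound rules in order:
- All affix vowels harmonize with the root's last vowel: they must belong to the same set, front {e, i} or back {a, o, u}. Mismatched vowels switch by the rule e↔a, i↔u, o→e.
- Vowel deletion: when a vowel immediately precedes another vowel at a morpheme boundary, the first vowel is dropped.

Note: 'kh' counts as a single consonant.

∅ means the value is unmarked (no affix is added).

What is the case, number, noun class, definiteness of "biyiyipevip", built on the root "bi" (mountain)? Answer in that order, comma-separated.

Segment: bi-yuy-i-pov-ip.
case: -yuy → instrumental.
number: -i → plural.
noun class: -pov → class I.
definiteness: -op/ip → definite.

instrumental, plural, class I, definite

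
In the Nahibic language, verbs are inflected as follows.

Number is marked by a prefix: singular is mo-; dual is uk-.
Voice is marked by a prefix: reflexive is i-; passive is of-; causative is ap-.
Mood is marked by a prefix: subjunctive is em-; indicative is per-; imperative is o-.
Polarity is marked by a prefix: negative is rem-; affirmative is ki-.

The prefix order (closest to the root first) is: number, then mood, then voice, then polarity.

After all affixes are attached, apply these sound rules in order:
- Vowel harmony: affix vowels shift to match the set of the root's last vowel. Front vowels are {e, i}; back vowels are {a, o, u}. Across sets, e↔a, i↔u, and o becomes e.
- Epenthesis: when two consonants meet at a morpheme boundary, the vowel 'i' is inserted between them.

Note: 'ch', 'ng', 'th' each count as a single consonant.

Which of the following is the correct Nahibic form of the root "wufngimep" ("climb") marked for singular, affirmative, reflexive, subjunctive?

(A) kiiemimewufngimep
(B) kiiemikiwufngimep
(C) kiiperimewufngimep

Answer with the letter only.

A

Attach number singular mo- → mowufngimep.
Attach mood subjunctive em- → emmowufngimep.
Attach voice reflexive i- → iemmowufngimep.
Attach polarity affirmative ki- → kiiemmowufngimep.
Apply vowel harmony: kiiemmowufngimep → kiiemmewufngimep.
Apply epenthesis: kiiemmewufngimep → kiiemimewufngimep.
So the correct form is kiiemimewufngimep, option (A).
(B) kiiemikiwufngimep is wrong: it uses dual instead of singular for number.
(C) kiiperimewufngimep is wrong: it uses indicative instead of subjunctive for mood.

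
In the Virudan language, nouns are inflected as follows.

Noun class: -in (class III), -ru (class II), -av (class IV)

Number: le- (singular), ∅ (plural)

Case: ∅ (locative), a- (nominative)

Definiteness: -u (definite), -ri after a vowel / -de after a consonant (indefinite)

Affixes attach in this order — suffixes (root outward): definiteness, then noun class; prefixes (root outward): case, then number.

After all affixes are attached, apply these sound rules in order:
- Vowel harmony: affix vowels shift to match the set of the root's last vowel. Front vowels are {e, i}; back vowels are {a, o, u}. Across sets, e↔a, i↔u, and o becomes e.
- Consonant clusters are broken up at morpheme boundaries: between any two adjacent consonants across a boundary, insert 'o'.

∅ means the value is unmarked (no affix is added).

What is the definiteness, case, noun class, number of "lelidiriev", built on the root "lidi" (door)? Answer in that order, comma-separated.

Segment: le-lidi-ri-av.
definiteness: -ri/de → indefinite.
case: ∅ → locative.
noun class: -av → class IV.
number: le- → singular.

indefinite, locative, class IV, singular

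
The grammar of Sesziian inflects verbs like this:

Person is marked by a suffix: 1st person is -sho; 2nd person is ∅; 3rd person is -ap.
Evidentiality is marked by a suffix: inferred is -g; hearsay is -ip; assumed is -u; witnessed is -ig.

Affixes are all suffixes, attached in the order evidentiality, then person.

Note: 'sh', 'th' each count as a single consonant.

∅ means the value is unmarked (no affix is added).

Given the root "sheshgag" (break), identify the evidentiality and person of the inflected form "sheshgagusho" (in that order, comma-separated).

assumed, 1st person

Segment: sheshgag-u-sho.
evidentiality: -u → assumed.
person: -sho → 1st person.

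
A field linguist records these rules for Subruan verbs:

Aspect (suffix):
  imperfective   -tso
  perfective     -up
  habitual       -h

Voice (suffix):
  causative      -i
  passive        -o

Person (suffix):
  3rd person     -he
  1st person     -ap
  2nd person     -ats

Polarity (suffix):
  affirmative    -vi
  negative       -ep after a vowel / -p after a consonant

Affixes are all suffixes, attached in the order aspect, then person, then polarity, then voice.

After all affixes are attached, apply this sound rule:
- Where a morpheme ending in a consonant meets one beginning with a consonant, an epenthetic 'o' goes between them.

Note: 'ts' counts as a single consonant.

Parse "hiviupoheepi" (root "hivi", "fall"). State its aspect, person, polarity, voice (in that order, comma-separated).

perfective, 3rd person, negative, causative

Segment: hivi-up-he-ep-i.
aspect: -up → perfective.
person: -he → 3rd person.
polarity: -ep/p → negative.
voice: -i → causative.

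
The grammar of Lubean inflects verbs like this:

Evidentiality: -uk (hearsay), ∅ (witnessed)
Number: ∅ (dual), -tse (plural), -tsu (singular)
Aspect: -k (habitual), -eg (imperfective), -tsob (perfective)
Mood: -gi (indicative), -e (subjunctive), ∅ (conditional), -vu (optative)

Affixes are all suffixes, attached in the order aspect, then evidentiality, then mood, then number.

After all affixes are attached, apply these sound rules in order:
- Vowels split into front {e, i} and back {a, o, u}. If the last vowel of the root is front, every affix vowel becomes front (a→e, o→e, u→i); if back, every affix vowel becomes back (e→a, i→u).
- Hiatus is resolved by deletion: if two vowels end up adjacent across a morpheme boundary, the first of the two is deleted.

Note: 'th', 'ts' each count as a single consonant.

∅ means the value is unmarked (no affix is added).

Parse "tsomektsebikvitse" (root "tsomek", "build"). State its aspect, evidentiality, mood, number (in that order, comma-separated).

Segment: tsomek-tsob-uk-vu-tse.
aspect: -tsob → perfective.
evidentiality: -uk → hearsay.
mood: -vu → optative.
number: -tse → plural.

perfective, hearsay, optative, plural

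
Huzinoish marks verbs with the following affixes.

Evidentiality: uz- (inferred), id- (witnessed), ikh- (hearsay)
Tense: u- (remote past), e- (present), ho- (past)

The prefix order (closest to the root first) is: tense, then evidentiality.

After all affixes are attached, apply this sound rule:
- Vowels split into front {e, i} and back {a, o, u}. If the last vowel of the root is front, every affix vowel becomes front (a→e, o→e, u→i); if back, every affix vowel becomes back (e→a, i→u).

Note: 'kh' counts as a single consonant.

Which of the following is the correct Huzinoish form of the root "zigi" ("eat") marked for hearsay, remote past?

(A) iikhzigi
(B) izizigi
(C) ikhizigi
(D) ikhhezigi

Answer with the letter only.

C

Attach tense remote past u- → uzigi.
Attach evidentiality hearsay ikh- → ikhuzigi.
Apply vowel harmony: ikhuzigi → ikhizigi.
So the correct form is ikhizigi, option (C).
(B) izizigi is wrong: it uses inferred instead of hearsay for evidentiality.
(A) iikhzigi is wrong: it has the affixes in the wrong order.
(D) ikhhezigi is wrong: it uses past instead of remote past for tense.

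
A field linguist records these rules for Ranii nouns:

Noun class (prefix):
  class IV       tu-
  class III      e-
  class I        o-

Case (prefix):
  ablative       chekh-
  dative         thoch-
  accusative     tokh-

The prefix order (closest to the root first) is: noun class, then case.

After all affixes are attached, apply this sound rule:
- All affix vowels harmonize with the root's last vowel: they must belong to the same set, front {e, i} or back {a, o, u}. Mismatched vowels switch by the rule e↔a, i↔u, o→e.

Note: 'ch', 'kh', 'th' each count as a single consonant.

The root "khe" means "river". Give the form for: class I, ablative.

chekhekhe

Attach noun class class I o- → okhe.
Attach case ablative chekh- → chekhokhe.
Apply vowel harmony: chekhokhe → chekhekhe.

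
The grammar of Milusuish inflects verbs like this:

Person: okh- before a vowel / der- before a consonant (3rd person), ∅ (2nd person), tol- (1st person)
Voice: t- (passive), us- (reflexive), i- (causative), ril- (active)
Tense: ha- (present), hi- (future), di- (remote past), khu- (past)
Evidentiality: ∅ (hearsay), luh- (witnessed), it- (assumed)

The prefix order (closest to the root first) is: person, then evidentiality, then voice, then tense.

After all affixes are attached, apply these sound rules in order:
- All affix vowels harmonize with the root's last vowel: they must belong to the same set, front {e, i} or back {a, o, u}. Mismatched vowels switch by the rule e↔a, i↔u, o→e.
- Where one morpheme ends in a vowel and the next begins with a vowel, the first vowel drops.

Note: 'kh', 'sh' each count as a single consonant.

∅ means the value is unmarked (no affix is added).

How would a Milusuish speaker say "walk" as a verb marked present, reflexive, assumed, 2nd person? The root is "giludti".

person = 2nd person: zero marking, form stays giludti.
Attach evidentiality assumed it- → itgiludti.
Attach voice reflexive us- → usitgiludti.
Attach tense present ha- → hausitgiludti.
Apply vowel harmony: hausitgiludti → heisitgiludti.
Apply vowel deletion: heisitgiludti → hisitgiludti.

hisitgiludti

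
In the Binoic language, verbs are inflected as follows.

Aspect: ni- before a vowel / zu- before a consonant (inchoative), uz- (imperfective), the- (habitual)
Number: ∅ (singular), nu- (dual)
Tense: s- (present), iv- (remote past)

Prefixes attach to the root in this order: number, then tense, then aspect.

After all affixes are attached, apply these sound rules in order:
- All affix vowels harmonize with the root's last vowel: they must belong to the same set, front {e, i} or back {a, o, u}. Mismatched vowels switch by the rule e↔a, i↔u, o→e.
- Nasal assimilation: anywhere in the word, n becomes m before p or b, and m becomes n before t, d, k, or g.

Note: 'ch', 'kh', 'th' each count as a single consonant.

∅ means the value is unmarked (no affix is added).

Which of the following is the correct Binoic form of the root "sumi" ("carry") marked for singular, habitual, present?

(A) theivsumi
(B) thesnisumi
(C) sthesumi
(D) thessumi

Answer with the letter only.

D

number = singular: zero marking, form stays sumi.
Attach tense present s- → ssumi.
Attach aspect habitual the- → thessumi.
Vowel harmony: no change.
Nasal assimilation: no change.
So the correct form is thessumi, option (D).
(B) thesnisumi is wrong: it uses dual instead of singular for number.
(C) sthesumi is wrong: it has the affixes in the wrong order.
(A) theivsumi is wrong: it uses remote past instead of present for tense.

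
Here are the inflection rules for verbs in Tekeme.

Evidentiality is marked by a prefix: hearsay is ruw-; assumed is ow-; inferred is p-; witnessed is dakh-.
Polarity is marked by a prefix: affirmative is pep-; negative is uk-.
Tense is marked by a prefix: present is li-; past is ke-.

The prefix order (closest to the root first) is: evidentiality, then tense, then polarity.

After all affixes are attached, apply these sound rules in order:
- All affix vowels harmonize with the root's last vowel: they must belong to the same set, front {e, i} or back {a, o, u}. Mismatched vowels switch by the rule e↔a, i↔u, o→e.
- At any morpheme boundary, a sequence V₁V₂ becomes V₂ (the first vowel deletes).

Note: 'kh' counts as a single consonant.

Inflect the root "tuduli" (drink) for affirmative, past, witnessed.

pepkedekhtuduli

Attach evidentiality witnessed dakh- → dakhtuduli.
Attach tense past ke- → kedakhtuduli.
Attach polarity affirmative pep- → pepkedakhtuduli.
Apply vowel harmony: pepkedakhtuduli → pepkedekhtuduli.
Vowel deletion: no change.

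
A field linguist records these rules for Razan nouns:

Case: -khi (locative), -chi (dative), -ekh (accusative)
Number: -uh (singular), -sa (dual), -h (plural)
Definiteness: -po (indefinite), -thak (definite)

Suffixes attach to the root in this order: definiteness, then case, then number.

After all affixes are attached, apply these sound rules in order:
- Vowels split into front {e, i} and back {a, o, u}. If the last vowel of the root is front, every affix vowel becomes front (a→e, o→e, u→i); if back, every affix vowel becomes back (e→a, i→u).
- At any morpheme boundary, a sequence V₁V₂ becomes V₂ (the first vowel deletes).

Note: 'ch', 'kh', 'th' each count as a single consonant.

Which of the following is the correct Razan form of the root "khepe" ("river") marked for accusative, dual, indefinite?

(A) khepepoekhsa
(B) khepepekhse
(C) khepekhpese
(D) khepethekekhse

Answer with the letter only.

B

Attach definiteness indefinite -po → khepepo.
Attach case accusative -ekh → khepepoekh.
Attach number dual -sa → khepepoekhsa.
Apply vowel harmony: khepepoekhsa → khepepeekhse.
Apply vowel deletion: khepepeekhse → khepepekhse.
So the correct form is khepepekhse, option (B).
(A) khepepoekhsa is wrong: it fails to apply the sound rule(s).
(D) khepethekekhse is wrong: it uses definite instead of indefinite for definiteness.
(C) khepekhpese is wrong: it has the affixes in the wrong order.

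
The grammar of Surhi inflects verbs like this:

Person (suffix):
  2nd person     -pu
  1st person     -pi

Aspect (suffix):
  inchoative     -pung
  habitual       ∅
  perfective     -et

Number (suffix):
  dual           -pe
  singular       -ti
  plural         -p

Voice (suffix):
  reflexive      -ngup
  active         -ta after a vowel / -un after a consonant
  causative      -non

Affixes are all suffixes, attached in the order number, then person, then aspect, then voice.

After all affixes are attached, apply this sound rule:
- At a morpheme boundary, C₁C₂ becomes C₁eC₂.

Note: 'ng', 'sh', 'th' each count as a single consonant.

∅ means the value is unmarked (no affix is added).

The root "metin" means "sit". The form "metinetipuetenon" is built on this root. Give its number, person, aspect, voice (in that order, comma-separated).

Segment: metin-ti-pu-et-non.
number: -ti → singular.
person: -pu → 2nd person.
aspect: -et → perfective.
voice: -non → causative.

singular, 2nd person, perfective, causative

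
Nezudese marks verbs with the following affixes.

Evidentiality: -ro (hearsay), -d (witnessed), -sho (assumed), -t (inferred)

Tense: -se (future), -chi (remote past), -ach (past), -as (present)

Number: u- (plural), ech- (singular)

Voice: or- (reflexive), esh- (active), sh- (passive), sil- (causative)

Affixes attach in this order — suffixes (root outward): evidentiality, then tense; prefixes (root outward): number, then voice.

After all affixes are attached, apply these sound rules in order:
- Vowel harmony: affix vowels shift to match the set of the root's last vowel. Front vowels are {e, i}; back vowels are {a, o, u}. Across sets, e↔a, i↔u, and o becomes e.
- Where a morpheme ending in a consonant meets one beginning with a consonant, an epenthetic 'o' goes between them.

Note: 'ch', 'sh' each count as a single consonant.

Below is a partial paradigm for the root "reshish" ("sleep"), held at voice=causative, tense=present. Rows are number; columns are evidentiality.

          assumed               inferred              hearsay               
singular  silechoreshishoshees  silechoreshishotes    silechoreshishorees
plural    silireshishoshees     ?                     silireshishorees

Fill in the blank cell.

silireshishotes

Attach number plural u- → ureshish.
Attach evidentiality inferred -t → ureshisht.
Attach voice causative sil- → silureshisht.
Attach tense present -as → silureshishtas.
Apply vowel harmony: silureshishtas → silireshishtes.
Apply epenthesis: silireshishtes → silireshishotes.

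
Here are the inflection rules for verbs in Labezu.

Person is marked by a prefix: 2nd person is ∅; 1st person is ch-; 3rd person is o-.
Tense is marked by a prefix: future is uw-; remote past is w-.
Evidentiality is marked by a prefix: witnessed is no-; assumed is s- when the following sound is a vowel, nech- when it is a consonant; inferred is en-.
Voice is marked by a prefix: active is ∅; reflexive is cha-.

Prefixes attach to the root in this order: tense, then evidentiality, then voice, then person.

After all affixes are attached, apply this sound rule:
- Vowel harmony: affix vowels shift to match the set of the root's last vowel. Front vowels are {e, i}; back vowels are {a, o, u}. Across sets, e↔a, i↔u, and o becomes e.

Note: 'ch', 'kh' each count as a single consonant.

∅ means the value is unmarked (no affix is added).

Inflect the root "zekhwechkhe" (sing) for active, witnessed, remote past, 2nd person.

newzekhwechkhe

Attach tense remote past w- → wzekhwechkhe.
Attach evidentiality witnessed no- → nowzekhwechkhe.
voice = active: zero marking, form stays nowzekhwechkhe.
person = 2nd person: zero marking, form stays nowzekhwechkhe.
Apply vowel harmony: nowzekhwechkhe → newzekhwechkhe.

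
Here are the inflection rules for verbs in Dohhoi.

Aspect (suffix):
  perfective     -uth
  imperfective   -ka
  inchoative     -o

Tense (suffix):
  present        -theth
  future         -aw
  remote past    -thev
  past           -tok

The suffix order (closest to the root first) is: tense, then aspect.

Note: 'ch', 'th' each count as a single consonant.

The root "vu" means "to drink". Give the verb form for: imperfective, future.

vuawka

Attach tense future -aw → vuaw.
Attach aspect imperfective -ka → vuawka.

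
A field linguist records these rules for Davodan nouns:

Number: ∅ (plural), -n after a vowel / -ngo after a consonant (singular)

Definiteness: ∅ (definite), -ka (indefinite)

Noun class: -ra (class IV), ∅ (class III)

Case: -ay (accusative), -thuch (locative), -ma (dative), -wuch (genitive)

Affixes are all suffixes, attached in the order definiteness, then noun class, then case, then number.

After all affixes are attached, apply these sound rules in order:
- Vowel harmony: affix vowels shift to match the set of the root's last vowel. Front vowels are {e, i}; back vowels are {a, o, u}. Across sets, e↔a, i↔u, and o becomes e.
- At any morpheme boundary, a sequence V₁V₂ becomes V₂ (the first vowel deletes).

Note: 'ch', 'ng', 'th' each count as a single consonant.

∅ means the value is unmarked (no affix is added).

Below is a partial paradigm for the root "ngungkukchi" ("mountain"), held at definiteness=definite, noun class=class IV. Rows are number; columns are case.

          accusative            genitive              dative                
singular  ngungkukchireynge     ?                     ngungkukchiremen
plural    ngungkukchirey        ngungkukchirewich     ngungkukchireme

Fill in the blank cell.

definiteness = definite: zero marking, form stays ngungkukchi.
Attach noun class class IV -ra → ngungkukchira.
Attach case genitive -wuch → ngungkukchirawuch.
Attach number singular -ngo (after consonant 'ch') → ngungkukchirawuchngo.
Apply vowel harmony: ngungkukchirawuchngo → ngungkukchirewichnge.
Vowel deletion: no change.

ngungkukchirewichnge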